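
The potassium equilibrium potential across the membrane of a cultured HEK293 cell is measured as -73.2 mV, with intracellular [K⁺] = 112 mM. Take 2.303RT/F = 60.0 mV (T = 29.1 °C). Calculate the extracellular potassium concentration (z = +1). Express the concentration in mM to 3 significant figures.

Nernst: E = (60.0/1) · log₁₀([out]/[in]), so log₁₀([out]/[in]) = -73.2 × 1 / 60.0 = -1.2200.
[out]/[in] = 10^(-1.2200) = 0.06026.
[out] = 0.06026 × 112 = 6.749 mM.

6.75 mM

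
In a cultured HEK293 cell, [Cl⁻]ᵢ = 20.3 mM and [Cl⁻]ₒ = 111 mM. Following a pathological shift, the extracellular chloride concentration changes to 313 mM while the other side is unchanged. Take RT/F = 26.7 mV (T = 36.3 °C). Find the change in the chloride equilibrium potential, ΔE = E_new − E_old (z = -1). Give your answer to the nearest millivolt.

E_old = (26.7/-1)·ln(111/20.3) = -45.36 mV
E_new = (26.7/-1)·ln(313/20.3) = -73.04 mV
ΔE = -73.04 − (-45.36) = -27.68 mV

-28 mV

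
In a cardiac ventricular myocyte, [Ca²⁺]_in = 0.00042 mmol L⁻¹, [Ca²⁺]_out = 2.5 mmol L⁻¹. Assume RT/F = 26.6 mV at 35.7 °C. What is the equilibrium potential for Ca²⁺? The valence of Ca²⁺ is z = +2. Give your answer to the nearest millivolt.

116 mV

E = (26.6/z) · ln([Ca²⁺]_out/[Ca²⁺]_in) with z = +2.
= (26.6/2) · ln(2.5/0.00042) = 13.30 · ln(5952)
= 13.30 · (8.6915) = 115.60 mV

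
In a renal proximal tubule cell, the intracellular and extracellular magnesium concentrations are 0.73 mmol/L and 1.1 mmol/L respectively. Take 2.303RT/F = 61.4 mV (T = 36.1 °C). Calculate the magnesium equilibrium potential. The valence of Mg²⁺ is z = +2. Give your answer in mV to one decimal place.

5.5 mV

E = (61.4/z) · log₁₀([Mg²⁺]_out/[Mg²⁺]_in) with z = +2.
= (61.4/2) · log₁₀(1.1/0.73) = 30.70 · log₁₀(1.507)
= 30.70 · (0.1781) = 5.47 mV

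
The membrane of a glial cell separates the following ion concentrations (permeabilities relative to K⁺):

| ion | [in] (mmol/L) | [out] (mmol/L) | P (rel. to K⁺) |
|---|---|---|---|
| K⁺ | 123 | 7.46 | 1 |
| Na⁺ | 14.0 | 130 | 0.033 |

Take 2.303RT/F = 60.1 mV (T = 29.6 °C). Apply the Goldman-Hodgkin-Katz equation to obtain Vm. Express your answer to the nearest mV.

Vm = 60.1 · log₁₀[(Σ P·[cation]ₒ + Σ P·[anion]ᵢ) / (Σ P·[cation]ᵢ + Σ P·[anion]ₒ)]
Numerator = 1×7.46 + 0.033×130 = 11.75
Denominator = 1×123 + 0.033×14.0 = 123.5
Vm = 60.1 · log₁₀(0.095171) = 60.1 × (-1.0215) = -61.39 mV

-61 mV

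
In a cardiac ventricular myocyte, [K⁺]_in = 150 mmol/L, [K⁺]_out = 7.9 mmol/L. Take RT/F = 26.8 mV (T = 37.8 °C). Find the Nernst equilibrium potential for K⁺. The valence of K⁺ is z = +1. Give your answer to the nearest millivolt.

-79 mV

E = (26.8/z) · ln([K⁺]_out/[K⁺]_in) with z = +1.
= (26.8/1) · ln(7.9/150) = 26.80 · ln(0.05267)
= 26.80 · (-2.9438) = -78.89 mV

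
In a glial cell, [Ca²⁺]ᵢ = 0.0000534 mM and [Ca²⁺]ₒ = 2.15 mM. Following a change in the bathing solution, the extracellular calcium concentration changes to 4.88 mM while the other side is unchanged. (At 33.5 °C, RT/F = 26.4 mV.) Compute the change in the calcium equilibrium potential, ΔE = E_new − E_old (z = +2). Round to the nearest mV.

E_old = (26.4/2)·ln(2.15/0.0000534) = 139.96 mV
E_new = (26.4/2)·ln(4.88/0.0000534) = 150.78 mV
ΔE = 150.78 − (139.96) = 10.82 mV

11 mV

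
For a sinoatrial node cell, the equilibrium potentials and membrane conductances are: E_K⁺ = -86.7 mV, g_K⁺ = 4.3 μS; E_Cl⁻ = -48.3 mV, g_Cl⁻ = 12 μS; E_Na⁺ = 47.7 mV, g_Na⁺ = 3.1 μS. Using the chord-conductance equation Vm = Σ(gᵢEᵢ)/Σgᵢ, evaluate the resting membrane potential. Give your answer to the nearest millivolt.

-41 mV

Σ gᵢEᵢ = 4.3·(-86.7) + 12·(-48.3) + 3.1·(47.7) = -804.54
Σ gᵢ = 4.3 + 12 + 3.1 = 19.4
Vm = -804.54 / 19.4 = -41.47 mV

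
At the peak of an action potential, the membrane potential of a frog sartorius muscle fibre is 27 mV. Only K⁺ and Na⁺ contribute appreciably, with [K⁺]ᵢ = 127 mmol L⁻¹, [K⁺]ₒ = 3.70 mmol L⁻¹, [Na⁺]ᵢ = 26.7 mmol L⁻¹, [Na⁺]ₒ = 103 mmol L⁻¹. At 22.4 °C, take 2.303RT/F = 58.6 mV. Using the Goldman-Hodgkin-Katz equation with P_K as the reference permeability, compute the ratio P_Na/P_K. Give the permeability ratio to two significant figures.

Let α = P_Na/P_K. GHK: Vm = 58.6·log₁₀[(Kₒ + α·Naₒ)/(Kᵢ + α·Naᵢ)].
10^(Vm/58.6) = 10^(27.0/58.6) = 2.889
So 2.889·(Kᵢ + α·Naᵢ) = Kₒ + α·Naₒ → α = (2.889·127.0 − 3.7) / (103.0 − 2.889·26.7)
α = (366.9 − 3.7) / (103.0 − 77.14) = 363.2/25.86 = 14.04

14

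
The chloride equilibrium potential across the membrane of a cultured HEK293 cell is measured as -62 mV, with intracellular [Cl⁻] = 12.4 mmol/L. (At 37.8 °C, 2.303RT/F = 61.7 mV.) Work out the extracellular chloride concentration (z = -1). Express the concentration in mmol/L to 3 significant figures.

Nernst: E = (61.7/-1) · log₁₀([out]/[in]), so log₁₀([out]/[in]) = -62.0 × -1 / 61.7 = 1.0049.
[out]/[in] = 10^(1.0049) = 10.11.
[out] = 10.11 × 12.4 = 125.4 mmol/L.

125 mmol/L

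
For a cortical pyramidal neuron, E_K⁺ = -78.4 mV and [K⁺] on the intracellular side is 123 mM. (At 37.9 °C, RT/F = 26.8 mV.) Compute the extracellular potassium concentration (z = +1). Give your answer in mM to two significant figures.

Nernst: E = (26.8/1) · ln([out]/[in]), so ln([out]/[in]) = -78.4 × 1 / 26.8 = -2.9254.
[out]/[in] = e^(-2.9254) = 0.05364.
[out] = 0.05364 × 123 = 6.598 mM.

6.6 mM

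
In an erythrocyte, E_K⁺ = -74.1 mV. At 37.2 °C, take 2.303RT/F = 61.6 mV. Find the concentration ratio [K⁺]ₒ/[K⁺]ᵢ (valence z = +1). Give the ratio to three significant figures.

0.0627

log₁₀([out]/[in]) = E·z/(61.6) = -74.1 × 1 / 61.6 = -1.2029
[out]/[in] = 10^(-1.2029) = 0.06267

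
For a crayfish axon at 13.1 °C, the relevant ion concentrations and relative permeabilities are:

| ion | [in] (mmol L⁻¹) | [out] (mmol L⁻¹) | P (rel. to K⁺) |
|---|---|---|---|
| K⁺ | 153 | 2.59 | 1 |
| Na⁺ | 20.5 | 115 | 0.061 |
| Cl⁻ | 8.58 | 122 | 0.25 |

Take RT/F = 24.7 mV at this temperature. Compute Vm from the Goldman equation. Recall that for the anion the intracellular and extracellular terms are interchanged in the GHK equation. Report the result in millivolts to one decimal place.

-68.1 mV

Vm = 24.7 · ln[(Σ P·[cation]ₒ + Σ P·[anion]ᵢ) / (Σ P·[cation]ᵢ + Σ P·[anion]ₒ)]
Numerator = 1×2.59 + 0.061×115 + 0.25×8.58 = 11.75
Denominator = 1×153 + 0.061×20.5 + 0.25×122 = 184.8
Vm = 24.7 · ln(0.063599) = 24.7 × (-2.7552) = -68.05 mV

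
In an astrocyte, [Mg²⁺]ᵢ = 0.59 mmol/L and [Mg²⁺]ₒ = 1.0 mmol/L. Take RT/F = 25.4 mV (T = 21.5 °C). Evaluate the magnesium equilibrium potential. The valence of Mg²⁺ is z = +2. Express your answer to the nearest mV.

E = (25.4/z) · ln([Mg²⁺]_out/[Mg²⁺]_in) with z = +2.
= (25.4/2) · ln(1.0/0.59) = 12.70 · ln(1.695)
= 12.70 · (0.5276) = 6.70 mV

7 mV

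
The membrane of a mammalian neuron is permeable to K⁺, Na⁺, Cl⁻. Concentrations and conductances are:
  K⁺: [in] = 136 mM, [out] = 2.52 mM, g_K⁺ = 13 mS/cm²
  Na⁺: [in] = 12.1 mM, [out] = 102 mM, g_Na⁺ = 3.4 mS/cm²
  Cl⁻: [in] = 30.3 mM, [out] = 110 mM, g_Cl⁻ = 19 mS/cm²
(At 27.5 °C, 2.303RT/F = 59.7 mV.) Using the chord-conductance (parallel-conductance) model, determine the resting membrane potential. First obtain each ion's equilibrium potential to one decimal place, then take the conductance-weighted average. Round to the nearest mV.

-51 mV

E_K⁺ = (59.7/1)·log₁₀(2.52/136) = -103.4 mV
E_Na⁺ = (59.7/1)·log₁₀(102/12.1) = 55.3 mV
E_Cl⁻ = (59.7/-1)·log₁₀(110/30.3) = -33.4 mV
Vm = (Σ gᵢEᵢ)/(Σ gᵢ) = (13·-103.4 + 3.4·55.3 + 19·-33.4) / (13 + 3.4 + 19)
= -1790.78 / 35.4 = -50.59 mV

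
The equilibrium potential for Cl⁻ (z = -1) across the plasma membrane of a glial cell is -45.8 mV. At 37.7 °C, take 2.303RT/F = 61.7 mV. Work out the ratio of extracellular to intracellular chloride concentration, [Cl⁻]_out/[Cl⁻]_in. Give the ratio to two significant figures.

5.5

log₁₀([out]/[in]) = E·z/(61.7) = -45.8 × -1 / 61.7 = 0.7423
[out]/[in] = 10^(0.7423) = 5.525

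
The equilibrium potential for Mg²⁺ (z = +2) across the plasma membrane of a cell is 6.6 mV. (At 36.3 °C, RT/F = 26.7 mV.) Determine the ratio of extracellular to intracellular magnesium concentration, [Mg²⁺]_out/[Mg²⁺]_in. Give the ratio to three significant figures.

1.64

ln([out]/[in]) = E·z/(26.7) = 6.6 × 2 / 26.7 = 0.4944
[out]/[in] = e^(0.4944) = 1.639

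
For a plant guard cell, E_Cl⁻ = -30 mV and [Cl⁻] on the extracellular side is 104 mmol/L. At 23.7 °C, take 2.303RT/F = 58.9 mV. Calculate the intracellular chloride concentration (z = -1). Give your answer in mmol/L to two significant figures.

Nernst: E = (58.9/-1) · log₁₀([out]/[in]), so log₁₀([out]/[in]) = -30.0 × -1 / 58.9 = 0.5093.
[out]/[in] = 10^(0.5093) = 3.231.
[in] = 104 / 3.231 = 32.19 mmol/L.

32 mmol/L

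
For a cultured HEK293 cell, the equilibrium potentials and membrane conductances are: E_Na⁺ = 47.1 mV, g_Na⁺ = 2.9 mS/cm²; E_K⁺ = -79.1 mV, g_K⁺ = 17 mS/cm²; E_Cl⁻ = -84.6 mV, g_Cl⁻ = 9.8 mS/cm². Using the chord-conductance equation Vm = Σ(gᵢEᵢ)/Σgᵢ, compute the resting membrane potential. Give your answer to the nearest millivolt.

-69 mV

Σ gᵢEᵢ = 2.9·(47.1) + 17·(-79.1) + 9.8·(-84.6) = -2037.19
Σ gᵢ = 2.9 + 17 + 9.8 = 29.7
Vm = -2037.19 / 29.7 = -68.59 mV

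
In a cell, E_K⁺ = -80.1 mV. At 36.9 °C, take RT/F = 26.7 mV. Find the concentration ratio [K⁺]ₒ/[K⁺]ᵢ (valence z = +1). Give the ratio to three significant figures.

0.0498

ln([out]/[in]) = E·z/(26.7) = -80.1 × 1 / 26.7 = -3.0000
[out]/[in] = e^(-3.0000) = 0.04979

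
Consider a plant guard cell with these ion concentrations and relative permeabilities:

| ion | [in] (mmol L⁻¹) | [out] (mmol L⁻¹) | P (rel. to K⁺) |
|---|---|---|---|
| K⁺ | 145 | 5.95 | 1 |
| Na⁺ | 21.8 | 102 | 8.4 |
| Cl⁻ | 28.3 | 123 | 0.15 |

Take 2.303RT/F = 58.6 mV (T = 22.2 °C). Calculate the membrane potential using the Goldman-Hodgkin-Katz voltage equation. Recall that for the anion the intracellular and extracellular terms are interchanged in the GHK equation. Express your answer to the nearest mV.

Vm = 58.6 · log₁₀[(Σ P·[cation]ₒ + Σ P·[anion]ᵢ) / (Σ P·[cation]ᵢ + Σ P·[anion]ₒ)]
Numerator = 1×5.95 + 8.4×102 + 0.15×28.3 = 867
Denominator = 1×145 + 8.4×21.8 + 0.15×123 = 346.6
Vm = 58.6 · log₁₀(2.5016) = 58.6 × (0.3982) = 23.34 mV

23 mV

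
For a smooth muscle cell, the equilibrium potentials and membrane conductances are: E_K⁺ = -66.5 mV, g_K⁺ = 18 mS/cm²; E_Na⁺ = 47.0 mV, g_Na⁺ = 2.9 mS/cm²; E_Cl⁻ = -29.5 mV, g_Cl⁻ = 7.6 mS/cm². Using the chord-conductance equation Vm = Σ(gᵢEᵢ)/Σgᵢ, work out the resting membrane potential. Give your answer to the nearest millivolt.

Σ gᵢEᵢ = 18·(-66.5) + 2.9·(47.0) + 7.6·(-29.5) = -1284.90
Σ gᵢ = 18 + 2.9 + 7.6 = 28.5
Vm = -1284.90 / 28.5 = -45.08 mV

-45 mV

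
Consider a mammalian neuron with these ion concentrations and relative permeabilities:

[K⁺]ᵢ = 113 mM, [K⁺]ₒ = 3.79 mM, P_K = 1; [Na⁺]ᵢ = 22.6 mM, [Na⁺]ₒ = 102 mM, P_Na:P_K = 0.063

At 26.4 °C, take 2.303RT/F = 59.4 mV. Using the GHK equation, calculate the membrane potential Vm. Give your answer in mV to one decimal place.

-62.3 mV

Vm = 59.4 · log₁₀[(Σ P·[cation]ₒ + Σ P·[anion]ᵢ) / (Σ P·[cation]ᵢ + Σ P·[anion]ₒ)]
Numerator = 1×3.79 + 0.063×102 = 10.22
Denominator = 1×113 + 0.063×22.6 = 114.4
Vm = 59.4 · log₁₀(0.089282) = 59.4 × (-1.0492) = -62.32 mV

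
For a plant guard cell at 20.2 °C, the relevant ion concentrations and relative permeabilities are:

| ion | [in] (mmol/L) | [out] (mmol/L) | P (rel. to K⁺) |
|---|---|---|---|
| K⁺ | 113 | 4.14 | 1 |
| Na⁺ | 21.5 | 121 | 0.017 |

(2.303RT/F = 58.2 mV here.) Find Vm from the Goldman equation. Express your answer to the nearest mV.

-73 mV

Vm = 58.2 · log₁₀[(Σ P·[cation]ₒ + Σ P·[anion]ᵢ) / (Σ P·[cation]ᵢ + Σ P·[anion]ₒ)]
Numerator = 1×4.14 + 0.017×121 = 6.197
Denominator = 1×113 + 0.017×21.5 = 113.4
Vm = 58.2 · log₁₀(0.054664) = 58.2 × (-1.2623) = -73.47 mV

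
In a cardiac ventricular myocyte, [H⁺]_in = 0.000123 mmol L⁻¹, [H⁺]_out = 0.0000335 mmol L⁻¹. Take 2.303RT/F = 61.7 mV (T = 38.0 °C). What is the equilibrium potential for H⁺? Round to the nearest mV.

-35 mV

E = (61.7/z) · log₁₀([H⁺]_out/[H⁺]_in) with z = +1.
= (61.7/1) · log₁₀(0.0000335/0.000123) = 61.70 · log₁₀(0.2724)
= 61.70 · (-0.5649) = -34.85 mV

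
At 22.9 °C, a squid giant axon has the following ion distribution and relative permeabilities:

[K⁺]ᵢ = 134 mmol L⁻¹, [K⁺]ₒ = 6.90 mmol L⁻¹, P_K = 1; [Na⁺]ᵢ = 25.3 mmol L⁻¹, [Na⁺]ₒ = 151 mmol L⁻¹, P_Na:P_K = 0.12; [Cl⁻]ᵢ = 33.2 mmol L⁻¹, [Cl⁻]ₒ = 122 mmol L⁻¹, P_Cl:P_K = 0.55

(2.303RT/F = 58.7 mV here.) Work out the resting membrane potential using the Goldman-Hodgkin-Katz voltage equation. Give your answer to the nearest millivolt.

-40 mV

Vm = 58.7 · log₁₀[(Σ P·[cation]ₒ + Σ P·[anion]ᵢ) / (Σ P·[cation]ᵢ + Σ P·[anion]ₒ)]
Numerator = 1×6.90 + 0.12×151 + 0.55×33.2 = 43.28
Denominator = 1×134 + 0.12×25.3 + 0.55×122 = 204.1
Vm = 58.7 · log₁₀(0.21202) = 58.7 × (-0.6736) = -39.54 mV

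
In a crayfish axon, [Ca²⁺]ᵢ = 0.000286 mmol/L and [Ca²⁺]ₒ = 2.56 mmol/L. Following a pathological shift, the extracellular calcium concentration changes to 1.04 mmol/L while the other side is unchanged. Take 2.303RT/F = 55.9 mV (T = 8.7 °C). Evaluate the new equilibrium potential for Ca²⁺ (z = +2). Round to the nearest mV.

100 mV

After the shift: [Ca²⁺]_out = 1.04, [Ca²⁺]_in = 0.000286 mmol/L.
E_new = (55.9/2)·log₁₀(1.04/0.000286) = 27.95 · (3.5607) = 99.52 mV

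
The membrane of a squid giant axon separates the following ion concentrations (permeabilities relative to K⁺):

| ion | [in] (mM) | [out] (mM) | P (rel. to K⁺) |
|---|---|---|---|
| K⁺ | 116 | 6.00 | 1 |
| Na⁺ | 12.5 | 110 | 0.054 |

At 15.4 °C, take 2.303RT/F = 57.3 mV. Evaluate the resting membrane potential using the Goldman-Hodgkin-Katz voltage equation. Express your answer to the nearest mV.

-57 mV

Vm = 57.3 · log₁₀[(Σ P·[cation]ₒ + Σ P·[anion]ᵢ) / (Σ P·[cation]ᵢ + Σ P·[anion]ₒ)]
Numerator = 1×6.00 + 0.054×110 = 11.94
Denominator = 1×116 + 0.054×12.5 = 116.7
Vm = 57.3 · log₁₀(0.10234) = 57.3 × (-0.9900) = -56.73 mV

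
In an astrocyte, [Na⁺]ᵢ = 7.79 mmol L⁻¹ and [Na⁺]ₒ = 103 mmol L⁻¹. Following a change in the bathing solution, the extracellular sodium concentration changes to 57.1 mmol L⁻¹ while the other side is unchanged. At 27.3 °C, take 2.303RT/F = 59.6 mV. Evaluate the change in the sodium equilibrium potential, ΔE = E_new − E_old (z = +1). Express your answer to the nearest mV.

E_old = (59.6/1)·log₁₀(103/7.79) = 66.83 mV
E_new = (59.6/1)·log₁₀(57.1/7.79) = 51.56 mV
ΔE = 51.56 − (66.83) = -15.27 mV

-15 mV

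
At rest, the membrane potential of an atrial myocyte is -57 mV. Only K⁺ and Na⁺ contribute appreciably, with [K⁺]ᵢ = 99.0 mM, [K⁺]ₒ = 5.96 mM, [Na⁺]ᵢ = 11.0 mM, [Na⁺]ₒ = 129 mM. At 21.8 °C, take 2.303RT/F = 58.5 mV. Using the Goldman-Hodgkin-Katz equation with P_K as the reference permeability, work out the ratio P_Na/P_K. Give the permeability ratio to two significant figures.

0.036

Let α = P_Na/P_K. GHK: Vm = 58.5·log₁₀[(Kₒ + α·Naₒ)/(Kᵢ + α·Naᵢ)].
10^(Vm/58.5) = 10^(-57.0/58.5) = 0.10608
So 0.10608·(Kᵢ + α·Naᵢ) = Kₒ + α·Naₒ → α = (0.10608·99.0 − 5.96) / (129.0 − 0.10608·11.0)
α = (10.5 − 5.96) / (129.0 − 1.167) = 4.542/127.8 = 0.03553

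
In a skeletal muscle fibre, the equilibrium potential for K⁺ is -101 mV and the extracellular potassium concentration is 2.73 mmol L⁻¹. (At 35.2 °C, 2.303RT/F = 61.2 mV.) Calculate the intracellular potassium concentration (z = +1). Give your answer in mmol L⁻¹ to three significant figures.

122 mmol L⁻¹

Nernst: E = (61.2/1) · log₁₀([out]/[in]), so log₁₀([out]/[in]) = -101.0 × 1 / 61.2 = -1.6503.
[out]/[in] = 10^(-1.6503) = 0.02237.
[in] = 2.73 / 0.02237 = 122 mmol L⁻¹.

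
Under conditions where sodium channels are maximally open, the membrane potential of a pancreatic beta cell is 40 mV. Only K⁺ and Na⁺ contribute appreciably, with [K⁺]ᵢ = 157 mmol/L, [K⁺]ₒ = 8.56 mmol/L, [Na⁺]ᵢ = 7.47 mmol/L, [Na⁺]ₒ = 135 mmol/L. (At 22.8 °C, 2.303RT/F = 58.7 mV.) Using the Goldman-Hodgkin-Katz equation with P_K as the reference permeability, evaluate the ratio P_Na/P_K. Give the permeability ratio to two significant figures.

7.5

Let α = P_Na/P_K. GHK: Vm = 58.7·log₁₀[(Kₒ + α·Naₒ)/(Kᵢ + α·Naᵢ)].
10^(Vm/58.7) = 10^(40.0/58.7) = 4.8021
So 4.8021·(Kᵢ + α·Naᵢ) = Kₒ + α·Naₒ → α = (4.8021·157.0 − 8.56) / (135.0 − 4.8021·7.47)
α = (753.9 − 8.56) / (135.0 − 35.87) = 745.4/99.13 = 7.519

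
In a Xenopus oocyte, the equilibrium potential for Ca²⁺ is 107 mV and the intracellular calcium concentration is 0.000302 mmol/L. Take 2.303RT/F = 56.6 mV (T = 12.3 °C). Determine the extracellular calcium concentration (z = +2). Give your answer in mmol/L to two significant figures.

1.8 mmol/L

Nernst: E = (56.6/2) · log₁₀([out]/[in]), so log₁₀([out]/[in]) = 107.0 × 2 / 56.6 = 3.7809.
[out]/[in] = 10^(3.7809) = 6038.
[out] = 6038 × 0.000302 = 1.824 mmol/L.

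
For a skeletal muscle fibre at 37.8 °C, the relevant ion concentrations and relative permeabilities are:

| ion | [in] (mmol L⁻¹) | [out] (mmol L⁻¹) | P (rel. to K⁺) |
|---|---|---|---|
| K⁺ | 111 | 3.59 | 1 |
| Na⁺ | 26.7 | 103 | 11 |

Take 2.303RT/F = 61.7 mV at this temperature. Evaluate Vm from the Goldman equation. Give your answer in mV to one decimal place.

27.7 mV

Vm = 61.7 · log₁₀[(Σ P·[cation]ₒ + Σ P·[anion]ᵢ) / (Σ P·[cation]ᵢ + Σ P·[anion]ₒ)]
Numerator = 1×3.59 + 11×103 = 1137
Denominator = 1×111 + 11×26.7 = 404.7
Vm = 61.7 · log₁₀(2.8085) = 61.7 × (0.4485) = 27.67 mV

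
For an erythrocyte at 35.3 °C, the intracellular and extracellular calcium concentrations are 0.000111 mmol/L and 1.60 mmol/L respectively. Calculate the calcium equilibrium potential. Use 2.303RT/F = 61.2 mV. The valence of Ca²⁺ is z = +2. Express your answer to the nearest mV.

E = (61.2/z) · log₁₀([Ca²⁺]_out/[Ca²⁺]_in) with z = +2.
= (61.2/2) · log₁₀(1.60/0.000111) = 30.60 · log₁₀(1.441e+04)
= 30.60 · (4.1588) = 127.26 mV

127 mV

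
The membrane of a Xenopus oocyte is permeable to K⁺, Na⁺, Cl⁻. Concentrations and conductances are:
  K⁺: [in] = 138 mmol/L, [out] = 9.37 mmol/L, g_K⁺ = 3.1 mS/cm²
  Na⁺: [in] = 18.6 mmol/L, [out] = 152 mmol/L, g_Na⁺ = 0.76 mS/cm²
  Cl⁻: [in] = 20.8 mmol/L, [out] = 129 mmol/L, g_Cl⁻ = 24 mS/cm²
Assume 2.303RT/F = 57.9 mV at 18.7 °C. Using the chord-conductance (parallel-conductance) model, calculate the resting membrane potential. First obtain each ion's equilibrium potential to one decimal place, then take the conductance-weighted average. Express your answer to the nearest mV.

-46 mV

E_K⁺ = (57.9/1)·log₁₀(9.37/138) = -67.6 mV
E_Na⁺ = (57.9/1)·log₁₀(152/18.6) = 52.8 mV
E_Cl⁻ = (57.9/-1)·log₁₀(129/20.8) = -45.9 mV
Vm = (Σ gᵢEᵢ)/(Σ gᵢ) = (3.1·-67.6 + 0.76·52.8 + 24·-45.9) / (3.1 + 0.76 + 24)
= -1271.03 / 27.86 = -45.62 mV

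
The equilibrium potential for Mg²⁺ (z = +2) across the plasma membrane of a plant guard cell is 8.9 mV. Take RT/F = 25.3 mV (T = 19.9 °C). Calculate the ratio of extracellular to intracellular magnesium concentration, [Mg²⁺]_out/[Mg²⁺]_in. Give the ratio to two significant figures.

ln([out]/[in]) = E·z/(25.3) = 8.9 × 2 / 25.3 = 0.7036
[out]/[in] = e^(0.7036) = 2.021

2.0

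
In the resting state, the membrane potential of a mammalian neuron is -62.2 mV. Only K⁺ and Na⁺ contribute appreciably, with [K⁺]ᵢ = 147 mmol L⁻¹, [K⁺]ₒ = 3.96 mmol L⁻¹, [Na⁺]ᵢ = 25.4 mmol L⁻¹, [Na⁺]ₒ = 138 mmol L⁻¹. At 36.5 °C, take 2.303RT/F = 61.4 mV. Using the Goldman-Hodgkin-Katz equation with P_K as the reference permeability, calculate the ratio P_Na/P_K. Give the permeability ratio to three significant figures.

0.0760

Let α = P_Na/P_K. GHK: Vm = 61.4·log₁₀[(Kₒ + α·Naₒ)/(Kᵢ + α·Naᵢ)].
10^(Vm/61.4) = 10^(-62.2/61.4) = 0.097044
So 0.097044·(Kᵢ + α·Naᵢ) = Kₒ + α·Naₒ → α = (0.097044·147.0 − 3.96) / (138.0 − 0.097044·25.4)
α = (14.27 − 3.96) / (138.0 − 2.465) = 10.31/135.5 = 0.07604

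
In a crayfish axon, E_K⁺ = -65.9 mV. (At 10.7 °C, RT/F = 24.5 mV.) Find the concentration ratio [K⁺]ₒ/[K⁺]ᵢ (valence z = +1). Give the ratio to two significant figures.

0.068

ln([out]/[in]) = E·z/(24.5) = -65.9 × 1 / 24.5 = -2.6898
[out]/[in] = e^(-2.6898) = 0.06789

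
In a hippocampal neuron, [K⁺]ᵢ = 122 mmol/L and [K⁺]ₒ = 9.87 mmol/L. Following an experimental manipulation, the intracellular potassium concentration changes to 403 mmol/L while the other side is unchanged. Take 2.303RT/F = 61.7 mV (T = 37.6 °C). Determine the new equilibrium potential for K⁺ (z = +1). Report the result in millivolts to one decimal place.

-99.4 mV

After the shift: [K⁺]_out = 9.87, [K⁺]_in = 403 mmol/L.
E_new = (61.7/1)·log₁₀(9.87/403) = 61.70 · (-1.6110) = -99.40 mV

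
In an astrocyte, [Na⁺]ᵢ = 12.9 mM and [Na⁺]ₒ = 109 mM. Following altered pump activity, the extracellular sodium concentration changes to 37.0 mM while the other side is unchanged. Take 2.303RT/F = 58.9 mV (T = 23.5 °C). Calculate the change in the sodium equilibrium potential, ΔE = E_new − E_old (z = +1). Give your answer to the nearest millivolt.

E_old = (58.9/1)·log₁₀(109/12.9) = 54.59 mV
E_new = (58.9/1)·log₁₀(37.0/12.9) = 26.95 mV
ΔE = 26.95 − (54.59) = -27.64 mV

-28 mV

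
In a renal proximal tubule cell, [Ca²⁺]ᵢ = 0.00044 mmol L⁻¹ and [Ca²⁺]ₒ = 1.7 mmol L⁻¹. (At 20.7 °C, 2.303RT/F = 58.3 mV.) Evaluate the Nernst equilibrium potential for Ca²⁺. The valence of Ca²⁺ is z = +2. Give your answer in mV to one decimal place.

104.6 mV

E = (58.3/z) · log₁₀([Ca²⁺]_out/[Ca²⁺]_in) with z = +2.
= (58.3/2) · log₁₀(1.7/0.00044) = 29.15 · log₁₀(3864)
= 29.15 · (3.5870) = 104.56 mV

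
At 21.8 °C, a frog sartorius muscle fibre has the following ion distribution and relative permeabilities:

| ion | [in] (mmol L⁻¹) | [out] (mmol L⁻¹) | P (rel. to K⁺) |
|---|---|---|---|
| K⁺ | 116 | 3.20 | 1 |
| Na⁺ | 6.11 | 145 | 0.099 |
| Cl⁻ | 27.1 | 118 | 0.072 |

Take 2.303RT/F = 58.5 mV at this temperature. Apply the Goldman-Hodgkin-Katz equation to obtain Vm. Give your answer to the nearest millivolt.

Vm = 58.5 · log₁₀[(Σ P·[cation]ₒ + Σ P·[anion]ᵢ) / (Σ P·[cation]ᵢ + Σ P·[anion]ₒ)]
Numerator = 1×3.20 + 0.099×145 + 0.072×27.1 = 19.51
Denominator = 1×116 + 0.099×6.11 + 0.072×118 = 125.1
Vm = 58.5 · log₁₀(0.15592) = 58.5 × (-0.8071) = -47.21 mV

-47 mV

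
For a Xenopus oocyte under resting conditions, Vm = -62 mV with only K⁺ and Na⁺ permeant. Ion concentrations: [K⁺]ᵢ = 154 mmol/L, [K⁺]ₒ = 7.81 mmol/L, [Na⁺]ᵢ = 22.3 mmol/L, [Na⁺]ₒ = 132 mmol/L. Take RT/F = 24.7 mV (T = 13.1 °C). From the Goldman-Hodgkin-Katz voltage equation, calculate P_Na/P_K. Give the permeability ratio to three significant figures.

Let α = P_Na/P_K. GHK: Vm = 24.7·ln[(Kₒ + α·Naₒ)/(Kᵢ + α·Naᵢ)].
e^(Vm/24.7) = e^(-62.0/24.7) = 0.081258
So 0.081258·(Kᵢ + α·Naᵢ) = Kₒ + α·Naₒ → α = (0.081258·154.0 − 7.81) / (132.0 − 0.081258·22.3)
α = (12.51 − 7.81) / (132.0 − 1.812) = 4.704/130.2 = 0.03613

0.0361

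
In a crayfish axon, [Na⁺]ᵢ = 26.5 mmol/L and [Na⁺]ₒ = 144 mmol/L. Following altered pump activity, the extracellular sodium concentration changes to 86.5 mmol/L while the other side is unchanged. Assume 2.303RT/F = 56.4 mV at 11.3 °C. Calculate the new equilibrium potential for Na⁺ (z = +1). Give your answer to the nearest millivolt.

29 mV

After the shift: [Na⁺]_out = 86.5, [Na⁺]_in = 26.5 mmol/L.
E_new = (56.4/1)·log₁₀(86.5/26.5) = 56.40 · (0.5138) = 28.98 mV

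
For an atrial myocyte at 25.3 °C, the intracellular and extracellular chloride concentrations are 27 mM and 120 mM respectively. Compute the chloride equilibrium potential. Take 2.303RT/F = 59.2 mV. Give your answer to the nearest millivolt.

E = (59.2/z) · log₁₀([Cl⁻]_out/[Cl⁻]_in) with z = -1.
For an anion, dividing by z = -1 reverses the sign.
= (59.2/-1) · log₁₀(120/27) = -59.20 · log₁₀(4.444)
= -59.20 · (0.6478) = -38.35 mV

-38 mV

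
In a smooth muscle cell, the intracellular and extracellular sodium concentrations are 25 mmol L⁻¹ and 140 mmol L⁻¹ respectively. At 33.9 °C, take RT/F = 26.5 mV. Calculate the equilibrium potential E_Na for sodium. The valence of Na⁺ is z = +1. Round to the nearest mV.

46 mV

E = (26.5/z) · ln([Na⁺]_out/[Na⁺]_in) with z = +1.
= (26.5/1) · ln(140/25) = 26.50 · ln(5.6)
= 26.50 · (1.7228) = 45.65 mV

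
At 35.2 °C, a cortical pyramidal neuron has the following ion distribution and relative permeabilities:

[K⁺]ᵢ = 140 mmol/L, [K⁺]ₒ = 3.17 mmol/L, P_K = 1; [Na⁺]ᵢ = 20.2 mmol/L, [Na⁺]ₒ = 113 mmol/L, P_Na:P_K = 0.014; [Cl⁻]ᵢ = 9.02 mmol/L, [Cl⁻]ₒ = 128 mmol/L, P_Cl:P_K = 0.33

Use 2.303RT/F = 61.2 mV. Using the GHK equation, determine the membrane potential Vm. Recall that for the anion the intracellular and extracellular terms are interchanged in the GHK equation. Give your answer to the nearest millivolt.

-84 mV

Vm = 61.2 · log₁₀[(Σ P·[cation]ₒ + Σ P·[anion]ᵢ) / (Σ P·[cation]ᵢ + Σ P·[anion]ₒ)]
Numerator = 1×3.17 + 0.014×113 + 0.33×9.02 = 7.729
Denominator = 1×140 + 0.014×20.2 + 0.33×128 = 182.5
Vm = 61.2 · log₁₀(0.042343) = 61.2 × (-1.3732) = -84.04 mV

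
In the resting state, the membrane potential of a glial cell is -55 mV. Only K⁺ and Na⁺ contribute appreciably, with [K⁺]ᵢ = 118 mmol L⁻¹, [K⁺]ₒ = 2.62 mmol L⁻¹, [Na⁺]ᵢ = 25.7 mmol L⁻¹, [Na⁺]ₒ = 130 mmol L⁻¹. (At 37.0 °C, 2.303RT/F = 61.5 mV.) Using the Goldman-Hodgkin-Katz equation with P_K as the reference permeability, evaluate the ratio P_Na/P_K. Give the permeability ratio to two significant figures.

0.098

Let α = P_Na/P_K. GHK: Vm = 61.5·log₁₀[(Kₒ + α·Naₒ)/(Kᵢ + α·Naᵢ)].
10^(Vm/61.5) = 10^(-55.0/61.5) = 0.12755
So 0.12755·(Kᵢ + α·Naᵢ) = Kₒ + α·Naₒ → α = (0.12755·118.0 − 2.62) / (130.0 − 0.12755·25.7)
α = (15.05 − 2.62) / (130.0 − 3.278) = 12.43/126.7 = 0.0981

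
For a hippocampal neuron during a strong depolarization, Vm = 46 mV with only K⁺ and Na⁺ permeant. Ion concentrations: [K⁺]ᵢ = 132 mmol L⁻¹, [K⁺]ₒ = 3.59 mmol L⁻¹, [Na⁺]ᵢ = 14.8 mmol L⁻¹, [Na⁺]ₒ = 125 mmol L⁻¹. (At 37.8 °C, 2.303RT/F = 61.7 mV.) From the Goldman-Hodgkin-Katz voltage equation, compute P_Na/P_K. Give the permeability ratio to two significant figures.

Let α = P_Na/P_K. GHK: Vm = 61.7·log₁₀[(Kₒ + α·Naₒ)/(Kᵢ + α·Naᵢ)].
10^(Vm/61.7) = 10^(46.0/61.7) = 5.566
So 5.566·(Kᵢ + α·Naᵢ) = Kₒ + α·Naₒ → α = (5.566·132.0 − 3.59) / (125.0 − 5.566·14.8)
α = (734.7 − 3.59) / (125.0 − 82.38) = 731.1/42.62 = 17.15

17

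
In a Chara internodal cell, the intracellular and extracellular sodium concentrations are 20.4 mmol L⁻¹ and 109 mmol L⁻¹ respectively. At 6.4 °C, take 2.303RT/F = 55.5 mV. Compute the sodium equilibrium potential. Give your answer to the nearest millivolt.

40 mV

E = (55.5/z) · log₁₀([Na⁺]_out/[Na⁺]_in) with z = +1.
= (55.5/1) · log₁₀(109/20.4) = 55.50 · log₁₀(5.343)
= 55.50 · (0.7278) = 40.39 mV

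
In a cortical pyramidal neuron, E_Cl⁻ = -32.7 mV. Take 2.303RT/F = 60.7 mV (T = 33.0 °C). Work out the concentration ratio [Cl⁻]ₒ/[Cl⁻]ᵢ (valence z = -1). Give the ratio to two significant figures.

3.5

log₁₀([out]/[in]) = E·z/(60.7) = -32.7 × -1 / 60.7 = 0.5387
[out]/[in] = 10^(0.5387) = 3.457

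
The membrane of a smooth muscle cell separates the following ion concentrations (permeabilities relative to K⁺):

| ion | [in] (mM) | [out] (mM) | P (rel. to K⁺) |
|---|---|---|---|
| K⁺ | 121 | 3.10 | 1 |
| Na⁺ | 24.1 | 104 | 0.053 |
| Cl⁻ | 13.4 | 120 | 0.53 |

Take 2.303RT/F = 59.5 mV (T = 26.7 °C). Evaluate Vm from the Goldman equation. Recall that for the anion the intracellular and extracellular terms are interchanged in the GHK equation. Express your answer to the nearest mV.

-64 mV

Vm = 59.5 · log₁₀[(Σ P·[cation]ₒ + Σ P·[anion]ᵢ) / (Σ P·[cation]ᵢ + Σ P·[anion]ₒ)]
Numerator = 1×3.10 + 0.053×104 + 0.53×13.4 = 15.71
Denominator = 1×121 + 0.053×24.1 + 0.53×120 = 185.9
Vm = 59.5 · log₁₀(0.08454) = 59.5 × (-1.0729) = -63.84 mV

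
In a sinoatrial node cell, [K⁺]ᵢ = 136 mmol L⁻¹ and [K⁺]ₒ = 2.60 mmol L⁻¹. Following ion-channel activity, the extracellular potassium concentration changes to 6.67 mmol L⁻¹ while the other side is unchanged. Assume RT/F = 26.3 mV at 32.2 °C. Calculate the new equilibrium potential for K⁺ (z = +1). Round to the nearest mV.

-79 mV

After the shift: [K⁺]_out = 6.67, [K⁺]_in = 136 mmol L⁻¹.
E_new = (26.3/1)·ln(6.67/136) = 26.30 · (-3.0150) = -79.30 mV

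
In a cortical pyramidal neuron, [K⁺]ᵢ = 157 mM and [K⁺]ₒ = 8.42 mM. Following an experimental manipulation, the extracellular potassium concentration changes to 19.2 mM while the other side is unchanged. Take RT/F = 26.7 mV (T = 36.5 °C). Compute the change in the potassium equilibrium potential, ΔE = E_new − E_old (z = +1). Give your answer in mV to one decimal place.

22.0 mV

E_old = (26.7/1)·ln(8.42/157) = -78.11 mV
E_new = (26.7/1)·ln(19.2/157) = -56.11 mV
ΔE = -56.11 − (-78.11) = 22.01 mV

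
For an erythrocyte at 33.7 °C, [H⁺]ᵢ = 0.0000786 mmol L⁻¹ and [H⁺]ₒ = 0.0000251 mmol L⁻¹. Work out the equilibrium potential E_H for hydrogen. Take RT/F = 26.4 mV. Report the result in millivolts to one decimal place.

E = (26.4/z) · ln([H⁺]_out/[H⁺]_in) with z = +1.
= (26.4/1) · ln(0.0000251/0.0000786) = 26.40 · ln(0.3193)
= 26.40 · (-1.1415) = -30.14 mV

-30.1 mV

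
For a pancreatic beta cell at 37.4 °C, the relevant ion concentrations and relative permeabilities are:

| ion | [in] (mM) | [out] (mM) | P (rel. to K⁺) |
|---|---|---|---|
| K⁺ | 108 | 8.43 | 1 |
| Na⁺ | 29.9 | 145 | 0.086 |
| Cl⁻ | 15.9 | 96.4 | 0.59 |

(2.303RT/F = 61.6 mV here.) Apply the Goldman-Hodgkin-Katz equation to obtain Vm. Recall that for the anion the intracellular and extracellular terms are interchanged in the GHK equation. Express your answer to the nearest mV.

-46 mV

Vm = 61.6 · log₁₀[(Σ P·[cation]ₒ + Σ P·[anion]ᵢ) / (Σ P·[cation]ᵢ + Σ P·[anion]ₒ)]
Numerator = 1×8.43 + 0.086×145 + 0.59×15.9 = 30.28
Denominator = 1×108 + 0.086×29.9 + 0.59×96.4 = 167.4
Vm = 61.6 · log₁₀(0.18084) = 61.6 × (-0.7427) = -45.75 mV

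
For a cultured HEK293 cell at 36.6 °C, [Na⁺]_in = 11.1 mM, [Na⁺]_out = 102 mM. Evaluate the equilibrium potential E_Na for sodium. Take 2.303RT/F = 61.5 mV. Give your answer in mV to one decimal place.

E = (61.5/z) · log₁₀([Na⁺]_out/[Na⁺]_in) with z = +1.
= (61.5/1) · log₁₀(102/11.1) = 61.50 · log₁₀(9.189)
= 61.50 · (0.9633) = 59.24 mV

59.2 mV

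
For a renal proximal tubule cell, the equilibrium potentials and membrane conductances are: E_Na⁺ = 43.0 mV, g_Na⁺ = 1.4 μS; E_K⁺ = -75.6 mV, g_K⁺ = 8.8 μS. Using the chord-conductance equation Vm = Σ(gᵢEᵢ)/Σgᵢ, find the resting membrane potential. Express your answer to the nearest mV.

-59 mV

Σ gᵢEᵢ = 1.4·(43.0) + 8.8·(-75.6) = -605.08
Σ gᵢ = 1.4 + 8.8 = 10.2
Vm = -605.08 / 10.2 = -59.32 mV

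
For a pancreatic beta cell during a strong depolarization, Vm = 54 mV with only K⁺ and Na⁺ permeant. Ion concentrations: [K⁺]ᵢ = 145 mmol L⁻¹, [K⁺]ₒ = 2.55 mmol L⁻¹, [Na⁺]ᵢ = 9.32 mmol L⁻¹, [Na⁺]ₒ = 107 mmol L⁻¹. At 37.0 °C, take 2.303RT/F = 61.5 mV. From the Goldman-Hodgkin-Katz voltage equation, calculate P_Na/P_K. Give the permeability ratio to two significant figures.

Let α = P_Na/P_K. GHK: Vm = 61.5·log₁₀[(Kₒ + α·Naₒ)/(Kᵢ + α·Naᵢ)].
10^(Vm/61.5) = 10^(54.0/61.5) = 7.5518
So 7.5518·(Kᵢ + α·Naᵢ) = Kₒ + α·Naₒ → α = (7.5518·145.0 − 2.55) / (107.0 − 7.5518·9.32)
α = (1095 − 2.55) / (107.0 − 70.38) = 1092/36.62 = 29.83

30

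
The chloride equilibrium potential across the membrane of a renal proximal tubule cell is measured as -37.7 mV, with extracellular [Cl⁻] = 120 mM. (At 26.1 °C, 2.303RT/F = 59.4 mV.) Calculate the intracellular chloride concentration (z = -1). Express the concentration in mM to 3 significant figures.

Nernst: E = (59.4/-1) · log₁₀([out]/[in]), so log₁₀([out]/[in]) = -37.7 × -1 / 59.4 = 0.6347.
[out]/[in] = 10^(0.6347) = 4.312.
[in] = 120 / 4.312 = 27.83 mM.

27.8 mM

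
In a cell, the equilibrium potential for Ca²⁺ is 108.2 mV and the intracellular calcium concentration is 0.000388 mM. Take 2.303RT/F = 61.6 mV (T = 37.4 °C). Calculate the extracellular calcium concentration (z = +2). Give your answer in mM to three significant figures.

1.26 mM

Nernst: E = (61.6/2) · log₁₀([out]/[in]), so log₁₀([out]/[in]) = 108.2 × 2 / 61.6 = 3.5130.
[out]/[in] = 10^(3.5130) = 3258.
[out] = 3258 × 0.000388 = 1.264 mM.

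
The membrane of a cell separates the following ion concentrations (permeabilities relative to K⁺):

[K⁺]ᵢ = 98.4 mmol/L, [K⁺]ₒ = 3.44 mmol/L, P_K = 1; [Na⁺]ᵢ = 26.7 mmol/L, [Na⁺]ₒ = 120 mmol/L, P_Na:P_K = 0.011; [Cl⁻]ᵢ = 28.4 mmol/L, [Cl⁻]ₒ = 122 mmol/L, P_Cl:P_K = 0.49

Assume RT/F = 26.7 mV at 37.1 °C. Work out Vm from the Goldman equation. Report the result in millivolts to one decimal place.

Vm = 26.7 · ln[(Σ P·[cation]ₒ + Σ P·[anion]ᵢ) / (Σ P·[cation]ᵢ + Σ P·[anion]ₒ)]
Numerator = 1×3.44 + 0.011×120 + 0.49×28.4 = 18.68
Denominator = 1×98.4 + 0.011×26.7 + 0.49×122 = 158.5
Vm = 26.7 · ln(0.11785) = 26.7 × (-2.1383) = -57.09 mV

-57.1 mV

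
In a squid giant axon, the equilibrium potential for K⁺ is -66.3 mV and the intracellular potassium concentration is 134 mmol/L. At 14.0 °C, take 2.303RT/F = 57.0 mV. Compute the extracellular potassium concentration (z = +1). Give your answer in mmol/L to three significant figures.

Nernst: E = (57.0/1) · log₁₀([out]/[in]), so log₁₀([out]/[in]) = -66.3 × 1 / 57.0 = -1.1632.
[out]/[in] = 10^(-1.1632) = 0.06868.
[out] = 0.06868 × 134 = 9.203 mmol/L.

9.20 mmol/L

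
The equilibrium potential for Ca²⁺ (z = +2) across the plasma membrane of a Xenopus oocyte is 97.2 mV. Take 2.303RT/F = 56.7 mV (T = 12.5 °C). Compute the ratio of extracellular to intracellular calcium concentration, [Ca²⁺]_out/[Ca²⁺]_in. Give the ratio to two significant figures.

2700

log₁₀([out]/[in]) = E·z/(56.7) = 97.2 × 2 / 56.7 = 3.4286
[out]/[in] = 10^(3.4286) = 2683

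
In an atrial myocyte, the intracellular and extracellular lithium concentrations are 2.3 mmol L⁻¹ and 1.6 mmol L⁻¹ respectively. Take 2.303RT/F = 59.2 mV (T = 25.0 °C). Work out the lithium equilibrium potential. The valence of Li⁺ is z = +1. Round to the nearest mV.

-9 mV

E = (59.2/z) · log₁₀([Li⁺]_out/[Li⁺]_in) with z = +1.
= (59.2/1) · log₁₀(1.6/2.3) = 59.20 · log₁₀(0.6957)
= 59.20 · (-0.1576) = -9.33 mV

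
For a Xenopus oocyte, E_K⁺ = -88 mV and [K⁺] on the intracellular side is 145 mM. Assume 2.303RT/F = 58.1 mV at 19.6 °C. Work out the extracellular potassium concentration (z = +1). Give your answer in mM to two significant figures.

Nernst: E = (58.1/1) · log₁₀([out]/[in]), so log₁₀([out]/[in]) = -88.0 × 1 / 58.1 = -1.5146.
[out]/[in] = 10^(-1.5146) = 0.03058.
[out] = 0.03058 × 145 = 4.433 mM.

4.4 mM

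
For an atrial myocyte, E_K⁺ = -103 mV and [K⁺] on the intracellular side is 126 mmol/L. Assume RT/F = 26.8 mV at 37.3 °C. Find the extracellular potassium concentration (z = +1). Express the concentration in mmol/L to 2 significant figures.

Nernst: E = (26.8/1) · ln([out]/[in]), so ln([out]/[in]) = -103.0 × 1 / 26.8 = -3.8433.
[out]/[in] = e^(-3.8433) = 0.02142.
[out] = 0.02142 × 126 = 2.699 mmol/L.

2.7 mmol/L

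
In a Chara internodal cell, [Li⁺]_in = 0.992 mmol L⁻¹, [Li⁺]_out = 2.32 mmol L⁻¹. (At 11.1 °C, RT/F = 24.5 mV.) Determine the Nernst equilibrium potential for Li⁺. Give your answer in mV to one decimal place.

20.8 mV

E = (24.5/z) · ln([Li⁺]_out/[Li⁺]_in) with z = +1.
= (24.5/1) · ln(2.32/0.992) = 24.50 · ln(2.339)
= 24.50 · (0.8496) = 20.82 mV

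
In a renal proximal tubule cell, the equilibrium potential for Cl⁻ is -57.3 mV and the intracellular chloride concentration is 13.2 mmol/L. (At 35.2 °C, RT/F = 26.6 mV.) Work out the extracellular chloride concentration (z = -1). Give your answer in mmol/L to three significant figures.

114 mmol/L

Nernst: E = (26.6/-1) · ln([out]/[in]), so ln([out]/[in]) = -57.3 × -1 / 26.6 = 2.1541.
[out]/[in] = e^(2.1541) = 8.62.
[out] = 8.62 × 13.2 = 113.8 mmol/L.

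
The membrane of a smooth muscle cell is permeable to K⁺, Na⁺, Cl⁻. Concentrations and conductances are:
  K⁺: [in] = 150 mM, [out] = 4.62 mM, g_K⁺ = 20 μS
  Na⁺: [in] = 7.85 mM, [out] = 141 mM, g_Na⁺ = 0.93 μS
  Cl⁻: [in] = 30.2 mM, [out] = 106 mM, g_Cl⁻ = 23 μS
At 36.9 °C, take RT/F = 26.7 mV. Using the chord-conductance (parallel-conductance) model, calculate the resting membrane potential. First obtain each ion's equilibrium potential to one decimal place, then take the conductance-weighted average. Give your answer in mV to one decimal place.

-58.2 mV

E_K⁺ = (26.7/1)·ln(4.62/150) = -92.9 mV
E_Na⁺ = (26.7/1)·ln(141/7.85) = 77.1 mV
E_Cl⁻ = (26.7/-1)·ln(106/30.2) = -33.5 mV
Vm = (Σ gᵢEᵢ)/(Σ gᵢ) = (20·-92.9 + 0.93·77.1 + 23·-33.5) / (20 + 0.93 + 23)
= -2556.80 / 43.93 = -58.20 mV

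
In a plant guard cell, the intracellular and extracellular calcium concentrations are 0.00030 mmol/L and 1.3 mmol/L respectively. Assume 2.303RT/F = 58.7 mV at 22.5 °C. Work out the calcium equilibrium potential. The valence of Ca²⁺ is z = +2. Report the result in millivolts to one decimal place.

106.7 mV

E = (58.7/z) · log₁₀([Ca²⁺]_out/[Ca²⁺]_in) with z = +2.
= (58.7/2) · log₁₀(1.3/0.00030) = 29.35 · log₁₀(4333)
= 29.35 · (3.6368) = 106.74 mV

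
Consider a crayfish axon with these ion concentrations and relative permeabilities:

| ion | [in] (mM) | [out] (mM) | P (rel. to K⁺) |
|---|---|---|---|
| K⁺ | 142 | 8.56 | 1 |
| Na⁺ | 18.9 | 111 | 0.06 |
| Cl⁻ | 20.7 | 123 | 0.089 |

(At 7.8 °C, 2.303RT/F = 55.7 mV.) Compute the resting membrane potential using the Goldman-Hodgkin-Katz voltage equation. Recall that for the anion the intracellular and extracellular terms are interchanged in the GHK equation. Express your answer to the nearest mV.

Vm = 55.7 · log₁₀[(Σ P·[cation]ₒ + Σ P·[anion]ᵢ) / (Σ P·[cation]ᵢ + Σ P·[anion]ₒ)]
Numerator = 1×8.56 + 0.06×111 + 0.089×20.7 = 17.06
Denominator = 1×142 + 0.06×18.9 + 0.089×123 = 154.1
Vm = 55.7 · log₁₀(0.11074) = 55.7 × (-0.9557) = -53.23 mV

-53 mV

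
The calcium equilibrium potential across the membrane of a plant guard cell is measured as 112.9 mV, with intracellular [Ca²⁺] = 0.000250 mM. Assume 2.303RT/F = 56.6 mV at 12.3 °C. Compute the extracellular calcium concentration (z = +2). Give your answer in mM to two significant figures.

Nernst: E = (56.6/2) · log₁₀([out]/[in]), so log₁₀([out]/[in]) = 112.9 × 2 / 56.6 = 3.9894.
[out]/[in] = 10^(3.9894) = 9759.
[out] = 9759 × 0.000250 = 2.44 mM.

2.4 mM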